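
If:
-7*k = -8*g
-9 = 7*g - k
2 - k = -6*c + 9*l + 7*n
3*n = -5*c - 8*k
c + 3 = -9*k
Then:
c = 525/41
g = -63/41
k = -72/41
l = 2695/123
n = -683/41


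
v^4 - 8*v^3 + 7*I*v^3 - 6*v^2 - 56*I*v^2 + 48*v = v*(v - 8)*(v + I)*(v + 6*I)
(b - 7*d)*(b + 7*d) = b^2 - 49*d^2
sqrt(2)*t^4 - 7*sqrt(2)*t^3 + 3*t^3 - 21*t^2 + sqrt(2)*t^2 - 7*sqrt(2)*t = t*(t - 7)*(t + sqrt(2))*(sqrt(2)*t + 1)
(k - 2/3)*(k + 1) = k^2 + k/3 - 2/3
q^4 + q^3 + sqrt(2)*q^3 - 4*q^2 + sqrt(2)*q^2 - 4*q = q*(q + 1)*(q - sqrt(2))*(q + 2*sqrt(2))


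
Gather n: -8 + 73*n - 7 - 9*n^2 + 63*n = -9*n^2 + 136*n - 15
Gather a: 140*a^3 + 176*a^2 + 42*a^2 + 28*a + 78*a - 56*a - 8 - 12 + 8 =140*a^3 + 218*a^2 + 50*a - 12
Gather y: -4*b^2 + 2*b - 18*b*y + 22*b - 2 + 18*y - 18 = -4*b^2 + 24*b + y*(18 - 18*b) - 20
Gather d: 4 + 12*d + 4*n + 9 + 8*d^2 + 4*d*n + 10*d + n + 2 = 8*d^2 + d*(4*n + 22) + 5*n + 15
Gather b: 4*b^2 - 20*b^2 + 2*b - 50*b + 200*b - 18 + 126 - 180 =-16*b^2 + 152*b - 72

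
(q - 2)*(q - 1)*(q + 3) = q^3 - 7*q + 6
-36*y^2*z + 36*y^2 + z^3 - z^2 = (-6*y + z)*(6*y + z)*(z - 1)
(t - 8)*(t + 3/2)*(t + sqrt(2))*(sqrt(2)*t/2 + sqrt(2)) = sqrt(2)*t^4/2 - 9*sqrt(2)*t^3/4 + t^3 - 25*sqrt(2)*t^2/2 - 9*t^2/2 - 25*t - 12*sqrt(2)*t - 24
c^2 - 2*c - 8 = (c - 4)*(c + 2)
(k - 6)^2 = k^2 - 12*k + 36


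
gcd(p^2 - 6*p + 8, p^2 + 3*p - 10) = p - 2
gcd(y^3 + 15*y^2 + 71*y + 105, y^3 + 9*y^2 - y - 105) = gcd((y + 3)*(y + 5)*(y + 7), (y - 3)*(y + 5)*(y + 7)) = y^2 + 12*y + 35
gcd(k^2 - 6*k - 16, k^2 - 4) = k + 2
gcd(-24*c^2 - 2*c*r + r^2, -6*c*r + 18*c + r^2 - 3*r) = -6*c + r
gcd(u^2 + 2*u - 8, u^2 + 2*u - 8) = u^2 + 2*u - 8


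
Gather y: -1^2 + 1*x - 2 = x - 3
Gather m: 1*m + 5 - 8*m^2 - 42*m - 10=-8*m^2 - 41*m - 5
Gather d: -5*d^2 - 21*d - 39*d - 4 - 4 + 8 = -5*d^2 - 60*d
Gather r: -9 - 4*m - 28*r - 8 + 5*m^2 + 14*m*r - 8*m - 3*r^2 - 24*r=5*m^2 - 12*m - 3*r^2 + r*(14*m - 52) - 17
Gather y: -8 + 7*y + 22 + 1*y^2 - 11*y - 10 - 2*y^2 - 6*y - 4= -y^2 - 10*y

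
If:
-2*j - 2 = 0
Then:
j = -1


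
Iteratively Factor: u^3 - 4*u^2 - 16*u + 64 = (u - 4)*(u^2 - 16) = (u - 4)*(u + 4)*(u - 4)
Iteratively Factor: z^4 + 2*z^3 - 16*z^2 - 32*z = (z)*(z^3 + 2*z^2 - 16*z - 32) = z*(z - 4)*(z^2 + 6*z + 8) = z*(z - 4)*(z + 4)*(z + 2)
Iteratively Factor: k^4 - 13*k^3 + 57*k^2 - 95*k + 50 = (k - 1)*(k^3 - 12*k^2 + 45*k - 50) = (k - 5)*(k - 1)*(k^2 - 7*k + 10) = (k - 5)*(k - 2)*(k - 1)*(k - 5)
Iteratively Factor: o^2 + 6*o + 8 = (o + 2)*(o + 4)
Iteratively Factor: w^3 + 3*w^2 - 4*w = (w)*(w^2 + 3*w - 4) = w*(w - 1)*(w + 4)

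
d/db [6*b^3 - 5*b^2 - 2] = 2*b*(9*b - 5)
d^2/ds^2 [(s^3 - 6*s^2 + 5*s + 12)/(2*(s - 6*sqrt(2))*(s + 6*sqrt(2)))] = 7*(11*s^3 - 180*s^2 + 2376*s - 4320)/(s^6 - 216*s^4 + 15552*s^2 - 373248)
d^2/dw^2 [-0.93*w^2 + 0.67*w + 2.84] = -1.86000000000000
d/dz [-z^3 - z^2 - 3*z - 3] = -3*z^2 - 2*z - 3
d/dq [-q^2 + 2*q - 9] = 2 - 2*q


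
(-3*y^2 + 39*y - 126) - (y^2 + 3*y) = -4*y^2 + 36*y - 126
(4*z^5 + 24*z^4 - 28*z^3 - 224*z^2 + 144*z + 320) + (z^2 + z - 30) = 4*z^5 + 24*z^4 - 28*z^3 - 223*z^2 + 145*z + 290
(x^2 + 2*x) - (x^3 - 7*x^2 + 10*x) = -x^3 + 8*x^2 - 8*x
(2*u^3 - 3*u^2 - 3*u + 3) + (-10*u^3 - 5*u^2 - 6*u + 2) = -8*u^3 - 8*u^2 - 9*u + 5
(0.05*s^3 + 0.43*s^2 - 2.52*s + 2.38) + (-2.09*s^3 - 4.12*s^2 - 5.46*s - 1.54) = -2.04*s^3 - 3.69*s^2 - 7.98*s + 0.84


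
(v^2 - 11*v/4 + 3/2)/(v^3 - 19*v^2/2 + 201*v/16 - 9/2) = 4*(v - 2)/(4*v^2 - 35*v + 24)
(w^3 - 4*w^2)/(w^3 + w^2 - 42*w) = w*(w - 4)/(w^2 + w - 42)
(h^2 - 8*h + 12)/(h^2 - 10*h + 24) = (h - 2)/(h - 4)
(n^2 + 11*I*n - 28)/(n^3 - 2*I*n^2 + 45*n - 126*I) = (n + 4*I)/(n^2 - 9*I*n - 18)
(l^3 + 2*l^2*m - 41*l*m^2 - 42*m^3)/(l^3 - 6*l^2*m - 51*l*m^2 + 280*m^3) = (l^2 - 5*l*m - 6*m^2)/(l^2 - 13*l*m + 40*m^2)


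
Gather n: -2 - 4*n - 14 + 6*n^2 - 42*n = 6*n^2 - 46*n - 16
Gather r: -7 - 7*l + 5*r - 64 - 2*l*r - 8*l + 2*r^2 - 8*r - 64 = -15*l + 2*r^2 + r*(-2*l - 3) - 135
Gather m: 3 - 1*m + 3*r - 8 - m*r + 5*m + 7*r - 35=m*(4 - r) + 10*r - 40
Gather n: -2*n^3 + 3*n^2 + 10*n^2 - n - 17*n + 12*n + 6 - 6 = -2*n^3 + 13*n^2 - 6*n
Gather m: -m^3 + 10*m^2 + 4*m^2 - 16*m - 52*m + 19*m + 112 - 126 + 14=-m^3 + 14*m^2 - 49*m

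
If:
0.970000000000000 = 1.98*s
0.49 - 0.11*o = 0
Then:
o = 4.45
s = 0.49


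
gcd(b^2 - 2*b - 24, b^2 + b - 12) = b + 4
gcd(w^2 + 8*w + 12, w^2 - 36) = w + 6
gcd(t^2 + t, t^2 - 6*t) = t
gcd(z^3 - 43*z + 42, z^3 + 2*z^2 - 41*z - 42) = z^2 + z - 42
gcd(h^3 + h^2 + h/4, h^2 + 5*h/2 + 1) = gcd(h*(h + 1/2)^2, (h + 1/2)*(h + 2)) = h + 1/2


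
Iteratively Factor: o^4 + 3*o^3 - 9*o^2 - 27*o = (o + 3)*(o^3 - 9*o) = o*(o + 3)*(o^2 - 9) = o*(o + 3)^2*(o - 3)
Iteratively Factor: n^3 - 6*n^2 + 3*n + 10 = (n - 5)*(n^2 - n - 2) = (n - 5)*(n + 1)*(n - 2)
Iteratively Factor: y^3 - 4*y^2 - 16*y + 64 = (y - 4)*(y^2 - 16) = (y - 4)^2*(y + 4)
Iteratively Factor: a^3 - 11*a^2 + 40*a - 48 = (a - 4)*(a^2 - 7*a + 12) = (a - 4)^2*(a - 3)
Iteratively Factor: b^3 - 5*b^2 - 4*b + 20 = (b + 2)*(b^2 - 7*b + 10) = (b - 2)*(b + 2)*(b - 5)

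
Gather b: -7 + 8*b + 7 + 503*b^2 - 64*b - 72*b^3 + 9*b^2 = -72*b^3 + 512*b^2 - 56*b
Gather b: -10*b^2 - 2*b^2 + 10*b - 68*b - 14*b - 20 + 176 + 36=-12*b^2 - 72*b + 192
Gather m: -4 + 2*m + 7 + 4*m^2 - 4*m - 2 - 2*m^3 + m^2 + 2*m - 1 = -2*m^3 + 5*m^2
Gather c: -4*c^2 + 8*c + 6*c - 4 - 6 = -4*c^2 + 14*c - 10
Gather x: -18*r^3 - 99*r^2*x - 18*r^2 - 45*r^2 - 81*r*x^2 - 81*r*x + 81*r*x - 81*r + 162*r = -18*r^3 - 99*r^2*x - 63*r^2 - 81*r*x^2 + 81*r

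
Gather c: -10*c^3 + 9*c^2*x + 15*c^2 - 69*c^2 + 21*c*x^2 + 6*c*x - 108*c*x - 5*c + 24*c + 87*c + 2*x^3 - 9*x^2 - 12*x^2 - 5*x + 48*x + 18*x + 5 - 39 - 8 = -10*c^3 + c^2*(9*x - 54) + c*(21*x^2 - 102*x + 106) + 2*x^3 - 21*x^2 + 61*x - 42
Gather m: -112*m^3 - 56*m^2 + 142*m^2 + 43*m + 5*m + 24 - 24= -112*m^3 + 86*m^2 + 48*m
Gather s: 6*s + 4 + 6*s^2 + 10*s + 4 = 6*s^2 + 16*s + 8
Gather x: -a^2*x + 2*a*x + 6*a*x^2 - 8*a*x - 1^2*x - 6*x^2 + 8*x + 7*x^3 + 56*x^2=7*x^3 + x^2*(6*a + 50) + x*(-a^2 - 6*a + 7)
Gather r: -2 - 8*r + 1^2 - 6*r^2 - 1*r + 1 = -6*r^2 - 9*r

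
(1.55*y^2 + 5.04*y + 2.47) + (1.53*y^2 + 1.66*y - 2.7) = 3.08*y^2 + 6.7*y - 0.23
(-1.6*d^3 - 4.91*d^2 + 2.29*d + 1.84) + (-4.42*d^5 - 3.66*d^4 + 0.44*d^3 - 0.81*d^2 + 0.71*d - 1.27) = -4.42*d^5 - 3.66*d^4 - 1.16*d^3 - 5.72*d^2 + 3.0*d + 0.57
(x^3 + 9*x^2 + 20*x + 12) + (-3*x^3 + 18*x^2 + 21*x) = -2*x^3 + 27*x^2 + 41*x + 12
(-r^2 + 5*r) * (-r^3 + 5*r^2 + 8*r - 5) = r^5 - 10*r^4 + 17*r^3 + 45*r^2 - 25*r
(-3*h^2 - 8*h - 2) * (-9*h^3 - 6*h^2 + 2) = 27*h^5 + 90*h^4 + 66*h^3 + 6*h^2 - 16*h - 4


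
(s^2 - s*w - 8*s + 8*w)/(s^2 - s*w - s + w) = (s - 8)/(s - 1)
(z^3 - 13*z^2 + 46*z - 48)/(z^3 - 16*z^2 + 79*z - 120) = (z - 2)/(z - 5)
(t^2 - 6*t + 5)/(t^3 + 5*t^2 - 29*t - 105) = (t - 1)/(t^2 + 10*t + 21)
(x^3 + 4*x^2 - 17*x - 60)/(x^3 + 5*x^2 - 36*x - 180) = (x^2 - x - 12)/(x^2 - 36)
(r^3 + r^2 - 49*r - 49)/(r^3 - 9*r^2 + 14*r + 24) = (r^2 - 49)/(r^2 - 10*r + 24)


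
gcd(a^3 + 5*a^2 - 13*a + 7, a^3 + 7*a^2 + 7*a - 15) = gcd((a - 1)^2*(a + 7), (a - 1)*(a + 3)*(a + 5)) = a - 1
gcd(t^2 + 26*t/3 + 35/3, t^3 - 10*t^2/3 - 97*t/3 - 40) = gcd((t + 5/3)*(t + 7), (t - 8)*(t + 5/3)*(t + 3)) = t + 5/3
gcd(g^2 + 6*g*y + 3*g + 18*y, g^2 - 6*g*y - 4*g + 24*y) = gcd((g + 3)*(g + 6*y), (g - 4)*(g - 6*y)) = 1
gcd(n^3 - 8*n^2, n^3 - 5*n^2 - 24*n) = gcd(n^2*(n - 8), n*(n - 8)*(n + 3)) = n^2 - 8*n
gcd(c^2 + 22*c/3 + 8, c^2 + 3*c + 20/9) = c + 4/3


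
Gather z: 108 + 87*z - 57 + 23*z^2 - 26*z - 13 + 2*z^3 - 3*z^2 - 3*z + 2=2*z^3 + 20*z^2 + 58*z + 40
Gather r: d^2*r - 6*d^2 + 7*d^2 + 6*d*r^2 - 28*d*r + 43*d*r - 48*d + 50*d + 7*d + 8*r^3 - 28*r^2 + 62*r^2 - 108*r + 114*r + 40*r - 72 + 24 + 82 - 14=d^2 + 9*d + 8*r^3 + r^2*(6*d + 34) + r*(d^2 + 15*d + 46) + 20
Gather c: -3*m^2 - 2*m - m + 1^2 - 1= -3*m^2 - 3*m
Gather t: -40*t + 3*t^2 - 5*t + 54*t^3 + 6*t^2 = 54*t^3 + 9*t^2 - 45*t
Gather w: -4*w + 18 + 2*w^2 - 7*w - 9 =2*w^2 - 11*w + 9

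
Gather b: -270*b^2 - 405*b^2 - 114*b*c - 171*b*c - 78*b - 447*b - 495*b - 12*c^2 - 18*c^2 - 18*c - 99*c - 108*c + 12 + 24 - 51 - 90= -675*b^2 + b*(-285*c - 1020) - 30*c^2 - 225*c - 105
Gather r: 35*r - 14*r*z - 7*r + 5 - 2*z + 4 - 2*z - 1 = r*(28 - 14*z) - 4*z + 8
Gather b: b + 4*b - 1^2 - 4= 5*b - 5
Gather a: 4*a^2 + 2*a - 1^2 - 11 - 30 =4*a^2 + 2*a - 42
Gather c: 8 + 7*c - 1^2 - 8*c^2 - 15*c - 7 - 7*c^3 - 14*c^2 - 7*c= -7*c^3 - 22*c^2 - 15*c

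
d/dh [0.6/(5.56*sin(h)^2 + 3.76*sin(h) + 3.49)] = -(6.672*sin(h) + 2.256)*cos(h)/(5.56*sin(h)^2 + 3.76*sin(h) + 3.49)^2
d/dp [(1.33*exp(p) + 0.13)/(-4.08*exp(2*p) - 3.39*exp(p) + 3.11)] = (5.4264*exp(2*p) + 1.0608*exp(p) + 4.577)*exp(p)/(16.6464*exp(4*p) + 27.6624*exp(3*p) - 13.8855*exp(2*p) - 21.0858*exp(p) + 9.6721)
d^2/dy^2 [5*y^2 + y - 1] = 10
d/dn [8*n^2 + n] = 16*n + 1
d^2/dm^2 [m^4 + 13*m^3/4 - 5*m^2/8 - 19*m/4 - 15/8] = 12*m^2 + 39*m/2 - 5/4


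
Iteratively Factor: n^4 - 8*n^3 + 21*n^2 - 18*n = (n)*(n^3 - 8*n^2 + 21*n - 18) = n*(n - 3)*(n^2 - 5*n + 6) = n*(n - 3)*(n - 2)*(n - 3)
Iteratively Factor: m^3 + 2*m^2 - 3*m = (m)*(m^2 + 2*m - 3) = m*(m - 1)*(m + 3)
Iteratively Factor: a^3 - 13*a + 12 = (a - 1)*(a^2 + a - 12) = (a - 3)*(a - 1)*(a + 4)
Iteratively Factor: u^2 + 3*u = (u + 3)*(u)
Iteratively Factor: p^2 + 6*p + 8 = (p + 2)*(p + 4)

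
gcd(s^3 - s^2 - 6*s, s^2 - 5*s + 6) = s - 3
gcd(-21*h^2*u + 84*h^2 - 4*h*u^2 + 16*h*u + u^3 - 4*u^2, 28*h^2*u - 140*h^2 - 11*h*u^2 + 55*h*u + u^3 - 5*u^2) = -7*h + u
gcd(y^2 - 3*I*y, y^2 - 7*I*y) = y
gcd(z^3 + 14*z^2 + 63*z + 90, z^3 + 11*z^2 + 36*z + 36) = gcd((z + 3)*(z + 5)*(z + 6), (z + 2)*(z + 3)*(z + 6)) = z^2 + 9*z + 18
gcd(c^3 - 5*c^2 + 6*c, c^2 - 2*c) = c^2 - 2*c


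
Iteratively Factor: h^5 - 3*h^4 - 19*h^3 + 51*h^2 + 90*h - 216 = (h - 4)*(h^4 + h^3 - 15*h^2 - 9*h + 54) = (h - 4)*(h - 3)*(h^3 + 4*h^2 - 3*h - 18) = (h - 4)*(h - 3)*(h + 3)*(h^2 + h - 6) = (h - 4)*(h - 3)*(h - 2)*(h + 3)*(h + 3)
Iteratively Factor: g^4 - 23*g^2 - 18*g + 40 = (g - 5)*(g^3 + 5*g^2 + 2*g - 8) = (g - 5)*(g + 4)*(g^2 + g - 2) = (g - 5)*(g - 1)*(g + 4)*(g + 2)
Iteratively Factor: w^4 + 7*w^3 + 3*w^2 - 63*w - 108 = (w - 3)*(w^3 + 10*w^2 + 33*w + 36) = (w - 3)*(w + 4)*(w^2 + 6*w + 9) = (w - 3)*(w + 3)*(w + 4)*(w + 3)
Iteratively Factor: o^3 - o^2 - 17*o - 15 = (o - 5)*(o^2 + 4*o + 3) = (o - 5)*(o + 1)*(o + 3)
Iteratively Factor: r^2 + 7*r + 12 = (r + 4)*(r + 3)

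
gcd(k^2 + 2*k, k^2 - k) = k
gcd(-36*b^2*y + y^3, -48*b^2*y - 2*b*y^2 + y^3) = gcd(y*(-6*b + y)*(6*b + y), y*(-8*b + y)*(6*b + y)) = 6*b*y + y^2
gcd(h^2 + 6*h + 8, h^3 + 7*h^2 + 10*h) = h + 2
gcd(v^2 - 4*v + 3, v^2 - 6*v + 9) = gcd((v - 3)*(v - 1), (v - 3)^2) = v - 3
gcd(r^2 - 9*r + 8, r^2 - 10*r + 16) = r - 8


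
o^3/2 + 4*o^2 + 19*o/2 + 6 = (o/2 + 1/2)*(o + 3)*(o + 4)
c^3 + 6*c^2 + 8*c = c*(c + 2)*(c + 4)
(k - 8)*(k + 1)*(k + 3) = k^3 - 4*k^2 - 29*k - 24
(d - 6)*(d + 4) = d^2 - 2*d - 24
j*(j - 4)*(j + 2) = j^3 - 2*j^2 - 8*j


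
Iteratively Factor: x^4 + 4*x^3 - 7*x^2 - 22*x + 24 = (x - 1)*(x^3 + 5*x^2 - 2*x - 24) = (x - 1)*(x + 4)*(x^2 + x - 6) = (x - 2)*(x - 1)*(x + 4)*(x + 3)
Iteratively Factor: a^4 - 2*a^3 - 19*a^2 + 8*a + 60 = (a - 5)*(a^3 + 3*a^2 - 4*a - 12) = (a - 5)*(a - 2)*(a^2 + 5*a + 6) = (a - 5)*(a - 2)*(a + 2)*(a + 3)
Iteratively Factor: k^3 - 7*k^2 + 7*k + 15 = (k + 1)*(k^2 - 8*k + 15) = (k - 5)*(k + 1)*(k - 3)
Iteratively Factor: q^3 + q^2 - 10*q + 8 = (q - 2)*(q^2 + 3*q - 4) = (q - 2)*(q + 4)*(q - 1)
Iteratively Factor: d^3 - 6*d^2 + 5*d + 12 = (d - 4)*(d^2 - 2*d - 3) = (d - 4)*(d - 3)*(d + 1)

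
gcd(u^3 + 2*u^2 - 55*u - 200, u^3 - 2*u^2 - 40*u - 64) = u - 8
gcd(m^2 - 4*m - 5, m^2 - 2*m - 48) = 1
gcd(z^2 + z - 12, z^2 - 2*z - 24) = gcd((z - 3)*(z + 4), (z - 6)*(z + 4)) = z + 4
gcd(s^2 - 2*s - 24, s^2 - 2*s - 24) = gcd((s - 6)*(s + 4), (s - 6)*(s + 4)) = s^2 - 2*s - 24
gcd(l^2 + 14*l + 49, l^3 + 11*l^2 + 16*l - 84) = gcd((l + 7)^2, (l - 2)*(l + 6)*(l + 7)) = l + 7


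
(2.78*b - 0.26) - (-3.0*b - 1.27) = 5.78*b + 1.01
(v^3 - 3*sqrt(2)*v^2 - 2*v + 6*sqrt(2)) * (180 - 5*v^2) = -5*v^5 + 15*sqrt(2)*v^4 + 190*v^3 - 570*sqrt(2)*v^2 - 360*v + 1080*sqrt(2)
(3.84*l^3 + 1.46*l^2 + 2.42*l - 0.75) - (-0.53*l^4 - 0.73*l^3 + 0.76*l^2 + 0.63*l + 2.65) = 0.53*l^4 + 4.57*l^3 + 0.7*l^2 + 1.79*l - 3.4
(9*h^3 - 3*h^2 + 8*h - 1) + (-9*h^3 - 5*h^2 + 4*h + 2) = -8*h^2 + 12*h + 1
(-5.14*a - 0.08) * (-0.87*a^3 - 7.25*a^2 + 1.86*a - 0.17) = 4.4718*a^4 + 37.3346*a^3 - 8.9804*a^2 + 0.725*a + 0.0136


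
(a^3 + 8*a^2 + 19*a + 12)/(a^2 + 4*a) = a + 4 + 3/a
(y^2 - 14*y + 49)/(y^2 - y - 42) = (y - 7)/(y + 6)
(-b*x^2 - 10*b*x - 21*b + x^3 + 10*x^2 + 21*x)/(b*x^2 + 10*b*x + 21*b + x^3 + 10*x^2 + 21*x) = (-b + x)/(b + x)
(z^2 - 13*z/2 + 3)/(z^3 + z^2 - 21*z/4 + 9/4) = 2*(z - 6)/(2*z^2 + 3*z - 9)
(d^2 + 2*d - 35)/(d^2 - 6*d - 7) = (-d^2 - 2*d + 35)/(-d^2 + 6*d + 7)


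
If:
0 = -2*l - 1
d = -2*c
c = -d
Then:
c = 0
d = 0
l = -1/2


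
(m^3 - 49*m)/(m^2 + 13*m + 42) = m*(m - 7)/(m + 6)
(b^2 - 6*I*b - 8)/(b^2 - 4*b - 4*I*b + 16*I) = (b - 2*I)/(b - 4)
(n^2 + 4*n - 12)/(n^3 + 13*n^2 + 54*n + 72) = (n - 2)/(n^2 + 7*n + 12)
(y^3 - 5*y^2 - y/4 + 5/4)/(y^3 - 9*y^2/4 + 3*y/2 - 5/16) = 4*(2*y^2 - 9*y - 5)/(8*y^2 - 14*y + 5)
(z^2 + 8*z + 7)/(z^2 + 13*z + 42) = (z + 1)/(z + 6)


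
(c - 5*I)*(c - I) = c^2 - 6*I*c - 5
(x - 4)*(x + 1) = x^2 - 3*x - 4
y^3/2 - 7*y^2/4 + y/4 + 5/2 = (y/2 + 1/2)*(y - 5/2)*(y - 2)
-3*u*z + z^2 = z*(-3*u + z)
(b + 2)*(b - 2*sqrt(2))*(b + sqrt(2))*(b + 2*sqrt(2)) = b^4 + sqrt(2)*b^3 + 2*b^3 - 8*b^2 + 2*sqrt(2)*b^2 - 16*b - 8*sqrt(2)*b - 16*sqrt(2)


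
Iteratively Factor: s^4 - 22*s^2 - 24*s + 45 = (s - 5)*(s^3 + 5*s^2 + 3*s - 9) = (s - 5)*(s + 3)*(s^2 + 2*s - 3) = (s - 5)*(s + 3)^2*(s - 1)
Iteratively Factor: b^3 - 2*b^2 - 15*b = (b - 5)*(b^2 + 3*b) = b*(b - 5)*(b + 3)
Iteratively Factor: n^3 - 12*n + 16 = (n - 2)*(n^2 + 2*n - 8) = (n - 2)*(n + 4)*(n - 2)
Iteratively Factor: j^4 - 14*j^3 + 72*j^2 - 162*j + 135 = (j - 5)*(j^3 - 9*j^2 + 27*j - 27) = (j - 5)*(j - 3)*(j^2 - 6*j + 9) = (j - 5)*(j - 3)^2*(j - 3)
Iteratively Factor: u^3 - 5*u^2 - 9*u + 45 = (u - 5)*(u^2 - 9) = (u - 5)*(u + 3)*(u - 3)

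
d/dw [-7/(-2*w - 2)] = -7/(2*(w + 1)^2)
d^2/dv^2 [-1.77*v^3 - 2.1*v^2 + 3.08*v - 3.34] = -10.62*v - 4.2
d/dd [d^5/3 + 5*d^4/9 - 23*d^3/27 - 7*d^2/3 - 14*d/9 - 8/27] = 5*d^4/3 + 20*d^3/9 - 23*d^2/9 - 14*d/3 - 14/9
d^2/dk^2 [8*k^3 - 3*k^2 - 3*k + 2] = 48*k - 6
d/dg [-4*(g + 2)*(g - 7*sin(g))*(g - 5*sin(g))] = 4*(g + 2)*(g - 7*sin(g))*(5*cos(g) - 1) + 4*(g + 2)*(g - 5*sin(g))*(7*cos(g) - 1) - 4*(g - 7*sin(g))*(g - 5*sin(g))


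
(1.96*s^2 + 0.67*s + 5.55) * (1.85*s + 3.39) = 3.626*s^3 + 7.8839*s^2 + 12.5388*s + 18.8145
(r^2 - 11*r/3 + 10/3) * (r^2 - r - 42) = r^4 - 14*r^3/3 - 35*r^2 + 452*r/3 - 140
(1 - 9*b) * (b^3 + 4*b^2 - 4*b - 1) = -9*b^4 - 35*b^3 + 40*b^2 + 5*b - 1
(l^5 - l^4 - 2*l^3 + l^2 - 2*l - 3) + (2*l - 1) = l^5 - l^4 - 2*l^3 + l^2 - 4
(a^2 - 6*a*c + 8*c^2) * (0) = 0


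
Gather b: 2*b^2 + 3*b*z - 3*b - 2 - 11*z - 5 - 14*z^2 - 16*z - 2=2*b^2 + b*(3*z - 3) - 14*z^2 - 27*z - 9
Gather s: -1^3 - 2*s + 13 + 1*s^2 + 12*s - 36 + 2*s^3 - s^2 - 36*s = 2*s^3 - 26*s - 24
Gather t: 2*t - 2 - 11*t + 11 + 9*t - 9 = 0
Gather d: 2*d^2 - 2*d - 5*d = 2*d^2 - 7*d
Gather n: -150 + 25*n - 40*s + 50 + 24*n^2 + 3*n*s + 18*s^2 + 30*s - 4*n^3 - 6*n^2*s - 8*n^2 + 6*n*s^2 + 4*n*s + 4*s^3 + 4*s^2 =-4*n^3 + n^2*(16 - 6*s) + n*(6*s^2 + 7*s + 25) + 4*s^3 + 22*s^2 - 10*s - 100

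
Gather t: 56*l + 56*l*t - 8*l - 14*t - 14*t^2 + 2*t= 48*l - 14*t^2 + t*(56*l - 12)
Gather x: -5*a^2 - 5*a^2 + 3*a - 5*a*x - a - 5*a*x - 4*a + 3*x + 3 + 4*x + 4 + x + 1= -10*a^2 - 2*a + x*(8 - 10*a) + 8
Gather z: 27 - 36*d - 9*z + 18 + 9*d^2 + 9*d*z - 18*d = 9*d^2 - 54*d + z*(9*d - 9) + 45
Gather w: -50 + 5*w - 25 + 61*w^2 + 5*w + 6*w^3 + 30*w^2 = 6*w^3 + 91*w^2 + 10*w - 75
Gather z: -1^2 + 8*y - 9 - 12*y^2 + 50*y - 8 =-12*y^2 + 58*y - 18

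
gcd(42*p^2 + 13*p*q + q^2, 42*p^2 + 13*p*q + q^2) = 42*p^2 + 13*p*q + q^2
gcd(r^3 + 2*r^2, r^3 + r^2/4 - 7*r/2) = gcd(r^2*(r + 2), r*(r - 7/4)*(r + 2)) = r^2 + 2*r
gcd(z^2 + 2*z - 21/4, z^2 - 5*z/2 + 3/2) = z - 3/2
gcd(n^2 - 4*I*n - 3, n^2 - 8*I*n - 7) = n - I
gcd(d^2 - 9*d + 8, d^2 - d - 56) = d - 8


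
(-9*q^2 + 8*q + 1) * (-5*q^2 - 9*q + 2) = 45*q^4 + 41*q^3 - 95*q^2 + 7*q + 2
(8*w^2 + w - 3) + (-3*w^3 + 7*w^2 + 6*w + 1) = -3*w^3 + 15*w^2 + 7*w - 2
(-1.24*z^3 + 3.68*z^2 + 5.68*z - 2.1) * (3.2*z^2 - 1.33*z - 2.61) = -3.968*z^5 + 13.4252*z^4 + 16.518*z^3 - 23.8792*z^2 - 12.0318*z + 5.481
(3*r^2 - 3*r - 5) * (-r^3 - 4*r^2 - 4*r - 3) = -3*r^5 - 9*r^4 + 5*r^3 + 23*r^2 + 29*r + 15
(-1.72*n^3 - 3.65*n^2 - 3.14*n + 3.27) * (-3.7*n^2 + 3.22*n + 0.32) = 6.364*n^5 + 7.9666*n^4 - 0.6854*n^3 - 23.3778*n^2 + 9.5246*n + 1.0464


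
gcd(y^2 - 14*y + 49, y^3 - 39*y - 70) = y - 7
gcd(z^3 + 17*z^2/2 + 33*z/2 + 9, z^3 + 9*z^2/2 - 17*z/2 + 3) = z + 6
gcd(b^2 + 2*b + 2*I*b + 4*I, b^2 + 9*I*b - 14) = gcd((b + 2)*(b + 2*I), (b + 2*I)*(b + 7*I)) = b + 2*I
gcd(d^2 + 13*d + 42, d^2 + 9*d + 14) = d + 7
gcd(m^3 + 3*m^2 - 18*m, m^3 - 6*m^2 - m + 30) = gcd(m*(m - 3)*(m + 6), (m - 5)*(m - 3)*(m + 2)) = m - 3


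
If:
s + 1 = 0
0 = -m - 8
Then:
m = -8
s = -1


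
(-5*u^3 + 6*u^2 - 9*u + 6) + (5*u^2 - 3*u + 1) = -5*u^3 + 11*u^2 - 12*u + 7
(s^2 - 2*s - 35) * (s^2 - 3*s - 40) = s^4 - 5*s^3 - 69*s^2 + 185*s + 1400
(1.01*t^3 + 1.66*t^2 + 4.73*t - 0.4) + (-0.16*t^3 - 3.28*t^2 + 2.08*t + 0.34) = 0.85*t^3 - 1.62*t^2 + 6.81*t - 0.06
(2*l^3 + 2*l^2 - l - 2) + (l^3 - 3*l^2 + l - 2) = 3*l^3 - l^2 - 4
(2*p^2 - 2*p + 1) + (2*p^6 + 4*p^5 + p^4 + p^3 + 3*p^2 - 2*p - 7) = 2*p^6 + 4*p^5 + p^4 + p^3 + 5*p^2 - 4*p - 6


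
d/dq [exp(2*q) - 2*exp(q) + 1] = 2*(exp(q) - 1)*exp(q)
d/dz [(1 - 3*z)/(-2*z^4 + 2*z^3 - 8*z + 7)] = (6*z^4 - 6*z^3 + 24*z - 2*(3*z - 1)*(4*z^3 - 3*z^2 + 4) - 21)/(2*z^4 - 2*z^3 + 8*z - 7)^2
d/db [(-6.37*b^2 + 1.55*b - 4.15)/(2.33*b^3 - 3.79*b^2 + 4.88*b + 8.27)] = (14.8421*b^4 - 7.223*b^3 + 3.79740000000001*b^2 - 136.8168*b + 33.0705)/(5.4289*b^6 - 17.6614*b^5 + 37.1049*b^4 + 1.5478*b^3 - 38.8722*b^2 + 80.7152*b + 68.3929)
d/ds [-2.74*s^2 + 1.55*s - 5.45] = 1.55 - 5.48*s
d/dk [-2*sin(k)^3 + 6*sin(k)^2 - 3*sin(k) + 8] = 3*(4*sin(k) + cos(2*k) - 2)*cos(k)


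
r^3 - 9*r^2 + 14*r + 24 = (r - 6)*(r - 4)*(r + 1)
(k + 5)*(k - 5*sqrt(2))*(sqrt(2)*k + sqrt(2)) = sqrt(2)*k^3 - 10*k^2 + 6*sqrt(2)*k^2 - 60*k + 5*sqrt(2)*k - 50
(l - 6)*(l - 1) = l^2 - 7*l + 6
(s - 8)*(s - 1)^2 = s^3 - 10*s^2 + 17*s - 8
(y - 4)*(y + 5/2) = y^2 - 3*y/2 - 10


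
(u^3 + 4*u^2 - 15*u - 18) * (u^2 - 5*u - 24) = u^5 - u^4 - 59*u^3 - 39*u^2 + 450*u + 432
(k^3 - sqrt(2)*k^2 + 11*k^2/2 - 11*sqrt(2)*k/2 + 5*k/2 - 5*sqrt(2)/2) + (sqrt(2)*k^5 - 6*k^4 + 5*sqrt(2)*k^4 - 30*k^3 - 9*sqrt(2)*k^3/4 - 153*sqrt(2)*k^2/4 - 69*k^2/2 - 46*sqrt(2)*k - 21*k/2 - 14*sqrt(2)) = sqrt(2)*k^5 - 6*k^4 + 5*sqrt(2)*k^4 - 29*k^3 - 9*sqrt(2)*k^3/4 - 157*sqrt(2)*k^2/4 - 29*k^2 - 103*sqrt(2)*k/2 - 8*k - 33*sqrt(2)/2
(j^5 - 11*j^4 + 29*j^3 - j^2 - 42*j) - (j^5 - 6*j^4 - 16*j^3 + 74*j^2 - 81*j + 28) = -5*j^4 + 45*j^3 - 75*j^2 + 39*j - 28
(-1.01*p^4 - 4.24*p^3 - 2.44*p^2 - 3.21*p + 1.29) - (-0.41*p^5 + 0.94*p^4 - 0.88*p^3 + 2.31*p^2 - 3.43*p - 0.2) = 0.41*p^5 - 1.95*p^4 - 3.36*p^3 - 4.75*p^2 + 0.22*p + 1.49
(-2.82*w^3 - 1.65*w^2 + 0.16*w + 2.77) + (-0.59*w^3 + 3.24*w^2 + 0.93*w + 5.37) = -3.41*w^3 + 1.59*w^2 + 1.09*w + 8.14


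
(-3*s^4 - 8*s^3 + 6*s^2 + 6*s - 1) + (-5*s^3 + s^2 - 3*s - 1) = -3*s^4 - 13*s^3 + 7*s^2 + 3*s - 2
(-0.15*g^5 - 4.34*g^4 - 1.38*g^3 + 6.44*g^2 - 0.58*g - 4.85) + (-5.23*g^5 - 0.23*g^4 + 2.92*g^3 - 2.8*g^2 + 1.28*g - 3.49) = -5.38*g^5 - 4.57*g^4 + 1.54*g^3 + 3.64*g^2 + 0.7*g - 8.34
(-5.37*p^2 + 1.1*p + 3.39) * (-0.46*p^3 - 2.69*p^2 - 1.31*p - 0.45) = 2.4702*p^5 + 13.9393*p^4 + 2.5163*p^3 - 8.1436*p^2 - 4.9359*p - 1.5255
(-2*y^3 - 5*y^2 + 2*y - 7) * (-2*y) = 4*y^4 + 10*y^3 - 4*y^2 + 14*y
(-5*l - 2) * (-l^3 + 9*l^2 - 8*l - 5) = 5*l^4 - 43*l^3 + 22*l^2 + 41*l + 10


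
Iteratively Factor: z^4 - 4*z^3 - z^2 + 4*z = (z)*(z^3 - 4*z^2 - z + 4) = z*(z - 1)*(z^2 - 3*z - 4) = z*(z - 4)*(z - 1)*(z + 1)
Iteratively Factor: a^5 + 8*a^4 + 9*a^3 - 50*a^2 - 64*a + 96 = (a - 1)*(a^4 + 9*a^3 + 18*a^2 - 32*a - 96) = (a - 1)*(a + 4)*(a^3 + 5*a^2 - 2*a - 24) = (a - 1)*(a + 4)^2*(a^2 + a - 6) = (a - 1)*(a + 3)*(a + 4)^2*(a - 2)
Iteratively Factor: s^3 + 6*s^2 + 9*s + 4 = (s + 1)*(s^2 + 5*s + 4) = (s + 1)*(s + 4)*(s + 1)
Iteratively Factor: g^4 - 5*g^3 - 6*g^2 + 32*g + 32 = (g - 4)*(g^3 - g^2 - 10*g - 8) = (g - 4)*(g + 1)*(g^2 - 2*g - 8) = (g - 4)^2*(g + 1)*(g + 2)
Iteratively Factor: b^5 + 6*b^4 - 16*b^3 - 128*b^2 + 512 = (b + 4)*(b^4 + 2*b^3 - 24*b^2 - 32*b + 128) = (b - 2)*(b + 4)*(b^3 + 4*b^2 - 16*b - 64) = (b - 2)*(b + 4)^2*(b^2 - 16) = (b - 2)*(b + 4)^3*(b - 4)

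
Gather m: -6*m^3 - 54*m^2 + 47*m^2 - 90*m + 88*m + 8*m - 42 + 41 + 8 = -6*m^3 - 7*m^2 + 6*m + 7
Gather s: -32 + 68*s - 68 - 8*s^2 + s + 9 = -8*s^2 + 69*s - 91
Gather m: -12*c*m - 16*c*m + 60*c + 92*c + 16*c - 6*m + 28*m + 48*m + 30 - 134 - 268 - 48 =168*c + m*(70 - 28*c) - 420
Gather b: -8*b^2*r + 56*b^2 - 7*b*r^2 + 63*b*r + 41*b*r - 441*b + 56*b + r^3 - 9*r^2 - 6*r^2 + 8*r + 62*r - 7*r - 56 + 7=b^2*(56 - 8*r) + b*(-7*r^2 + 104*r - 385) + r^3 - 15*r^2 + 63*r - 49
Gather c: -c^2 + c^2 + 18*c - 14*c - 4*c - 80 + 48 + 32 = 0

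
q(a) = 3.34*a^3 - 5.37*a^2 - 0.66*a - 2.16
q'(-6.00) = 424.50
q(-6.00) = -912.96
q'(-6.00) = 424.50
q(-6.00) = -912.96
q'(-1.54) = 39.64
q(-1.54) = -26.08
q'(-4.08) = 209.96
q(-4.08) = -315.70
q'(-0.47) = 6.60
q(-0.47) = -3.38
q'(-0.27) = 2.97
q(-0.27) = -2.44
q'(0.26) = -2.78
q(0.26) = -2.64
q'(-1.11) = 23.61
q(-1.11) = -12.61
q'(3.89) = 109.19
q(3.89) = 110.62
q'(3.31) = 73.57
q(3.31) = 57.95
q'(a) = 10.02*a^2 - 10.74*a - 0.66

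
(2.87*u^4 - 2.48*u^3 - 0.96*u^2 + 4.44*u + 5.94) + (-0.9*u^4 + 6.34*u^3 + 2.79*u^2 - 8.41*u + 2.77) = 1.97*u^4 + 3.86*u^3 + 1.83*u^2 - 3.97*u + 8.71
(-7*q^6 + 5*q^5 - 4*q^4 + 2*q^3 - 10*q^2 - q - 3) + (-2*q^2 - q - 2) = -7*q^6 + 5*q^5 - 4*q^4 + 2*q^3 - 12*q^2 - 2*q - 5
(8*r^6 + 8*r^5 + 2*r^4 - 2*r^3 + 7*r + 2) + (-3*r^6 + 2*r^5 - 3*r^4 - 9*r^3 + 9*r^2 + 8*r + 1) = 5*r^6 + 10*r^5 - r^4 - 11*r^3 + 9*r^2 + 15*r + 3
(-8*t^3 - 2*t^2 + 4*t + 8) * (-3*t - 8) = 24*t^4 + 70*t^3 + 4*t^2 - 56*t - 64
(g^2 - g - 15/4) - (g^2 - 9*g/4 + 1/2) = 5*g/4 - 17/4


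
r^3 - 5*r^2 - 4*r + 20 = (r - 5)*(r - 2)*(r + 2)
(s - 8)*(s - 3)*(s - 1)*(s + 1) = s^4 - 11*s^3 + 23*s^2 + 11*s - 24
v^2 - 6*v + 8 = (v - 4)*(v - 2)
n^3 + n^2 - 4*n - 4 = (n - 2)*(n + 1)*(n + 2)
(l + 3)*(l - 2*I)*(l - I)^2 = l^4 + 3*l^3 - 4*I*l^3 - 5*l^2 - 12*I*l^2 - 15*l + 2*I*l + 6*I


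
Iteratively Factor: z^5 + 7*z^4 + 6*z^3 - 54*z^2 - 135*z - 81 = (z + 3)*(z^4 + 4*z^3 - 6*z^2 - 36*z - 27) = (z + 3)^2*(z^3 + z^2 - 9*z - 9) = (z - 3)*(z + 3)^2*(z^2 + 4*z + 3) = (z - 3)*(z + 1)*(z + 3)^2*(z + 3)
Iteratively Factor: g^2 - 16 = (g + 4)*(g - 4)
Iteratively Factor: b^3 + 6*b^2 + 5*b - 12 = (b + 3)*(b^2 + 3*b - 4) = (b + 3)*(b + 4)*(b - 1)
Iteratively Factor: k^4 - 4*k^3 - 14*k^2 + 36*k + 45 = (k - 3)*(k^3 - k^2 - 17*k - 15) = (k - 5)*(k - 3)*(k^2 + 4*k + 3) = (k - 5)*(k - 3)*(k + 1)*(k + 3)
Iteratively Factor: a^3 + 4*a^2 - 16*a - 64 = (a - 4)*(a^2 + 8*a + 16) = (a - 4)*(a + 4)*(a + 4)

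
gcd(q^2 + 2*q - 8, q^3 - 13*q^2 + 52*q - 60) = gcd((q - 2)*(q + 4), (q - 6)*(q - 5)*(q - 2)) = q - 2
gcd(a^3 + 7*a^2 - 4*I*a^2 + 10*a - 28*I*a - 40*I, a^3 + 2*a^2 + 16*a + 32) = a^2 + a*(2 - 4*I) - 8*I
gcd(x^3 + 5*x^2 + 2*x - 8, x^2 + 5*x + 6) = x + 2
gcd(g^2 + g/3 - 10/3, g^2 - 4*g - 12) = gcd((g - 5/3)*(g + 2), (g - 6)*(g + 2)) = g + 2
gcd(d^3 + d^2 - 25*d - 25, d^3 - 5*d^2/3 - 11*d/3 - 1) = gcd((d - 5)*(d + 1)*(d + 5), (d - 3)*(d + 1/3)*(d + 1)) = d + 1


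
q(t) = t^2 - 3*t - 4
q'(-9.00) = -21.00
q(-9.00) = 104.00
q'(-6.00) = -15.00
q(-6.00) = 50.00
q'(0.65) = -1.70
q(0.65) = -5.53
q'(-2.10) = -7.20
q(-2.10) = 6.71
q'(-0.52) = -4.04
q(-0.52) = -2.17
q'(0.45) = -2.10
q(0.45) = -5.15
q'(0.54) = -1.92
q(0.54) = -5.33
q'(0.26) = -2.48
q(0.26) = -4.71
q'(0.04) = -2.92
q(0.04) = -4.12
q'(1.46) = -0.08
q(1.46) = -6.25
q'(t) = 2*t - 3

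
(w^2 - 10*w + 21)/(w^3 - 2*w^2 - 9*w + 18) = (w - 7)/(w^2 + w - 6)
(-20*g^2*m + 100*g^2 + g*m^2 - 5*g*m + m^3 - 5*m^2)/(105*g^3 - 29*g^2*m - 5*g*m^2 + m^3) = (-4*g*m + 20*g + m^2 - 5*m)/(21*g^2 - 10*g*m + m^2)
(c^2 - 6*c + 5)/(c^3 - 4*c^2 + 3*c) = (c - 5)/(c*(c - 3))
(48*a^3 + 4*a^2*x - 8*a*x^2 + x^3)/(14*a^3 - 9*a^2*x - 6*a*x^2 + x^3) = (24*a^2 - 10*a*x + x^2)/(7*a^2 - 8*a*x + x^2)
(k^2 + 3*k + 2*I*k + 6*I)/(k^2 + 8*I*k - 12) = (k + 3)/(k + 6*I)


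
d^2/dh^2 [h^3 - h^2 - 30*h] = 6*h - 2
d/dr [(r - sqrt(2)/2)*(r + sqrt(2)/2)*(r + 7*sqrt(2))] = 3*r^2 + 14*sqrt(2)*r - 1/2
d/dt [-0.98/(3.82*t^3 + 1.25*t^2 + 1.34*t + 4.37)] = (11.2308*t^2 + 2.45*t + 1.3132)/(3.82*t^3 + 1.25*t^2 + 1.34*t + 4.37)^2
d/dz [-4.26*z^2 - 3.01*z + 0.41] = -8.52*z - 3.01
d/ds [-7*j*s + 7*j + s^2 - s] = -7*j + 2*s - 1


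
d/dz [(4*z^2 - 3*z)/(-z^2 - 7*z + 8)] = (-31*z^2 + 64*z - 24)/(z^4 + 14*z^3 + 33*z^2 - 112*z + 64)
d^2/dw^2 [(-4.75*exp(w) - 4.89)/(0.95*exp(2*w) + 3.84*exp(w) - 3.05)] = (-4.286875*exp(4*w) - 0.324900000000014*exp(3*w) - 136.09491*exp(2*w) - 184.413084*exp(w) - 101.458555)*exp(w)/(0.857375*exp(6*w) + 10.3968*exp(5*w) + 33.767085*exp(4*w) - 10.135296*exp(3*w) - 108.410115*exp(2*w) + 107.1648*exp(w) - 28.372625)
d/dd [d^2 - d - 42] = 2*d - 1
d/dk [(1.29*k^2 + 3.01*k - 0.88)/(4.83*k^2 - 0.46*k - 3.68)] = (-15.1317*k^2 - 0.993600000000001*k - 11.4816)/(23.3289*k^4 - 4.4436*k^3 - 35.3372*k^2 + 3.3856*k + 13.5424)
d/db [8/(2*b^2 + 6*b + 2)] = 4*(-2*b - 3)/(b^2 + 3*b + 1)^2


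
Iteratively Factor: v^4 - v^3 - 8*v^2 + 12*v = (v + 3)*(v^3 - 4*v^2 + 4*v) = v*(v + 3)*(v^2 - 4*v + 4) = v*(v - 2)*(v + 3)*(v - 2)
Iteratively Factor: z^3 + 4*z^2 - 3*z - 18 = (z + 3)*(z^2 + z - 6) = (z + 3)^2*(z - 2)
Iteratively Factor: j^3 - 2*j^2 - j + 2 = (j + 1)*(j^2 - 3*j + 2) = (j - 1)*(j + 1)*(j - 2)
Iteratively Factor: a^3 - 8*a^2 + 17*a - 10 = (a - 1)*(a^2 - 7*a + 10) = (a - 2)*(a - 1)*(a - 5)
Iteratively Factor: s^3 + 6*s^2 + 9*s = (s)*(s^2 + 6*s + 9) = s*(s + 3)*(s + 3)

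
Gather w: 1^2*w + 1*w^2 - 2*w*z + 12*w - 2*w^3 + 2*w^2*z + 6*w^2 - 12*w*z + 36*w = -2*w^3 + w^2*(2*z + 7) + w*(49 - 14*z)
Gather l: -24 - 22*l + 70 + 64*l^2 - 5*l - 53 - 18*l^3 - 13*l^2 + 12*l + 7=-18*l^3 + 51*l^2 - 15*l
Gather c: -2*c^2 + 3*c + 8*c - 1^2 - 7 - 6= -2*c^2 + 11*c - 14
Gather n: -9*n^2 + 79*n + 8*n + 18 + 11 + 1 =-9*n^2 + 87*n + 30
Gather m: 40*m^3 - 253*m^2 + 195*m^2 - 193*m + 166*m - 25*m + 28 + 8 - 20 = 40*m^3 - 58*m^2 - 52*m + 16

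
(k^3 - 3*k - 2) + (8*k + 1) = k^3 + 5*k - 1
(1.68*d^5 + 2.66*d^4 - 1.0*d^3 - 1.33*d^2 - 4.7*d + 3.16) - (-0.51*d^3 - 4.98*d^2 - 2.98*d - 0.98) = 1.68*d^5 + 2.66*d^4 - 0.49*d^3 + 3.65*d^2 - 1.72*d + 4.14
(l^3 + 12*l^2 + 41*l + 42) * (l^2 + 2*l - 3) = l^5 + 14*l^4 + 62*l^3 + 88*l^2 - 39*l - 126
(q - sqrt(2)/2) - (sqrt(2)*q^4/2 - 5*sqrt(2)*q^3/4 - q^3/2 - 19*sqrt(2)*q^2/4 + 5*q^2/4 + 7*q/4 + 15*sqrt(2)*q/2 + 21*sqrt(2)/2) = -sqrt(2)*q^4/2 + q^3/2 + 5*sqrt(2)*q^3/4 - 5*q^2/4 + 19*sqrt(2)*q^2/4 - 15*sqrt(2)*q/2 - 3*q/4 - 11*sqrt(2)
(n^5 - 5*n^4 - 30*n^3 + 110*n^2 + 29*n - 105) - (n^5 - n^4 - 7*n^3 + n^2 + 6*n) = -4*n^4 - 23*n^3 + 109*n^2 + 23*n - 105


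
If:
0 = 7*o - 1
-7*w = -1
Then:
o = 1/7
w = 1/7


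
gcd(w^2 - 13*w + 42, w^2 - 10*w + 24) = w - 6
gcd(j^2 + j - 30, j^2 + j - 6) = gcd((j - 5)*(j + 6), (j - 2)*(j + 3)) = 1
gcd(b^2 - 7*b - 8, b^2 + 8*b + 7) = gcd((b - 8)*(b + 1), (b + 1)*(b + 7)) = b + 1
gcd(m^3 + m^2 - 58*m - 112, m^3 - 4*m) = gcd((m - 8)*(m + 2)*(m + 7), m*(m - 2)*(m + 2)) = m + 2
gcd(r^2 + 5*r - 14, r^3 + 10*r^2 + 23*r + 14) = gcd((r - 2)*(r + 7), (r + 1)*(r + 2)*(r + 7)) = r + 7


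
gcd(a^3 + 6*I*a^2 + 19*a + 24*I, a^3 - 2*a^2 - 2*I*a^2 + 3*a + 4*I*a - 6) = a^2 - 2*I*a + 3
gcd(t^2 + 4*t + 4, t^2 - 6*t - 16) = t + 2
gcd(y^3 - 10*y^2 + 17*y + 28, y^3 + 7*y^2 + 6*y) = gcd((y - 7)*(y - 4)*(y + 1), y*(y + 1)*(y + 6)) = y + 1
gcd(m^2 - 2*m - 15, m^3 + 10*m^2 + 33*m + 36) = m + 3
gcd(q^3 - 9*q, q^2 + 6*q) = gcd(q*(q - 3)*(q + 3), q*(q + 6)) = q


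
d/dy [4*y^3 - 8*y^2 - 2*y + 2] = 12*y^2 - 16*y - 2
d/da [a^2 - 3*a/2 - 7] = 2*a - 3/2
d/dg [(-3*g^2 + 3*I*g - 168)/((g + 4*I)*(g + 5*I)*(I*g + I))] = (-3*I*g^4 - 6*g^3 + g^2*(-30 - 591*I) + g*(3024 - 456*I) + 1452 + 3360*I)/(g^6 + g^5*(2 + 18*I) + g^4*(-120 + 36*I) + g^3*(-242 - 342*I) + g^2*(279 - 720*I) + g*(800 - 360*I) + 400)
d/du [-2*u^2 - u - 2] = -4*u - 1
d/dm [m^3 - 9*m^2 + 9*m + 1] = 3*m^2 - 18*m + 9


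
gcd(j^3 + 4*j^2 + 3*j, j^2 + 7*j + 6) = j + 1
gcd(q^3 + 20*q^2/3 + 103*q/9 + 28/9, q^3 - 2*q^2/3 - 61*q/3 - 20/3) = q^2 + 13*q/3 + 4/3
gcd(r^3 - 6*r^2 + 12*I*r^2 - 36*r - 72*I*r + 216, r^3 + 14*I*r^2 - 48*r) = r + 6*I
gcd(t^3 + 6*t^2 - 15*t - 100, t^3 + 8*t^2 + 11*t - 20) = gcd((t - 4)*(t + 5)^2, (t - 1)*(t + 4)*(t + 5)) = t + 5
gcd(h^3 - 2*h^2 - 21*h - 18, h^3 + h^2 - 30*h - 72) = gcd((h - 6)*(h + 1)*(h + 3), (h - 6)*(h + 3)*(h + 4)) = h^2 - 3*h - 18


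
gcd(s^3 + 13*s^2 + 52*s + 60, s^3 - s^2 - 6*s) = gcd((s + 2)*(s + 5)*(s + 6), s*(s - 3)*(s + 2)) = s + 2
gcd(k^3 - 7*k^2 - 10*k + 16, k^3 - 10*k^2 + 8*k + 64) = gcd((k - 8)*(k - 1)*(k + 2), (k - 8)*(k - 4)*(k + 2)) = k^2 - 6*k - 16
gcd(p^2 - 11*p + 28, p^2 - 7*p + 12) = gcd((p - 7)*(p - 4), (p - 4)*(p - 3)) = p - 4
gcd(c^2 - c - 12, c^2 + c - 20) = c - 4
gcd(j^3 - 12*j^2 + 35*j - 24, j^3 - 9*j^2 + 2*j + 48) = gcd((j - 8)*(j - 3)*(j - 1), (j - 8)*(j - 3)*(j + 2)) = j^2 - 11*j + 24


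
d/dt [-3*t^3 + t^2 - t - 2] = -9*t^2 + 2*t - 1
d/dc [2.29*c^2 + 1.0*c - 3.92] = 4.58*c + 1.0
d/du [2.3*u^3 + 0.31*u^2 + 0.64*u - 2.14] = 6.9*u^2 + 0.62*u + 0.64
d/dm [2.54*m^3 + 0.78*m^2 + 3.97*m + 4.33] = 7.62*m^2 + 1.56*m + 3.97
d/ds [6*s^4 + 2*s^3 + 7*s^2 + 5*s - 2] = 24*s^3 + 6*s^2 + 14*s + 5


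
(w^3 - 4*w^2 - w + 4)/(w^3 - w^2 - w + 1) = (w - 4)/(w - 1)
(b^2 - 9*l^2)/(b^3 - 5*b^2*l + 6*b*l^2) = (b + 3*l)/(b*(b - 2*l))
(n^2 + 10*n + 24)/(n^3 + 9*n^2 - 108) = (n + 4)/(n^2 + 3*n - 18)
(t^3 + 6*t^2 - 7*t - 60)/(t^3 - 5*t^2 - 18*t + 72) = (t + 5)/(t - 6)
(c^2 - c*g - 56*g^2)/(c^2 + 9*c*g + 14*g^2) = (c - 8*g)/(c + 2*g)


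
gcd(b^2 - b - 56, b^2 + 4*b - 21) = b + 7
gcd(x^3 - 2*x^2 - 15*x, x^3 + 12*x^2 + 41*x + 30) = 1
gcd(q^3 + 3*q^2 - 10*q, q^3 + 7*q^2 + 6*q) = q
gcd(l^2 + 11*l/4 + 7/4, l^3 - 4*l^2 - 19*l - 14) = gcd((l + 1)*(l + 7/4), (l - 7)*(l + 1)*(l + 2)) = l + 1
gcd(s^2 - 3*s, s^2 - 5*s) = s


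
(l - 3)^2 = l^2 - 6*l + 9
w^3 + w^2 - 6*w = w*(w - 2)*(w + 3)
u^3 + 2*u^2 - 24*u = u*(u - 4)*(u + 6)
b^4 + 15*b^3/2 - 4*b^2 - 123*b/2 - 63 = (b - 3)*(b + 3/2)*(b + 2)*(b + 7)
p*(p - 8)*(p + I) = p^3 - 8*p^2 + I*p^2 - 8*I*p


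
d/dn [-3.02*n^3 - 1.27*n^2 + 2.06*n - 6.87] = -9.06*n^2 - 2.54*n + 2.06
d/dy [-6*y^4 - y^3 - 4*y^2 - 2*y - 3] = -24*y^3 - 3*y^2 - 8*y - 2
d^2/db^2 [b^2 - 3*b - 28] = 2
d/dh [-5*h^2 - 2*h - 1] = -10*h - 2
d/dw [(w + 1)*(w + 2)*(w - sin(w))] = -(w + 1)*(w + 2)*(cos(w) - 1) + (w + 1)*(w - sin(w)) + (w + 2)*(w - sin(w))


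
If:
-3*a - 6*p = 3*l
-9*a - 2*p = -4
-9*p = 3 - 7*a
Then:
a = 42/95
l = -44/95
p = 1/95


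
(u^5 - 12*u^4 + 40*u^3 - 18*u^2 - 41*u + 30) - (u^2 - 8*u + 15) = u^5 - 12*u^4 + 40*u^3 - 19*u^2 - 33*u + 15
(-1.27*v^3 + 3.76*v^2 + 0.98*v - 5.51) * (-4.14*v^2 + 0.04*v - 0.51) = 5.2578*v^5 - 15.6172*v^4 - 3.2591*v^3 + 20.933*v^2 - 0.7202*v + 2.8101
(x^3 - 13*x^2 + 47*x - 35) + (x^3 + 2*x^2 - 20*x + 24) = 2*x^3 - 11*x^2 + 27*x - 11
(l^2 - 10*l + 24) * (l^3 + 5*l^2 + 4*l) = l^5 - 5*l^4 - 22*l^3 + 80*l^2 + 96*l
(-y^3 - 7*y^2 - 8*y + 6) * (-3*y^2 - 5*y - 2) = 3*y^5 + 26*y^4 + 61*y^3 + 36*y^2 - 14*y - 12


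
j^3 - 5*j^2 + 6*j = j*(j - 3)*(j - 2)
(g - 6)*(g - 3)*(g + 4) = g^3 - 5*g^2 - 18*g + 72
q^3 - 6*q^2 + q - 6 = (q - 6)*(q - I)*(q + I)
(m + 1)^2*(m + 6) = m^3 + 8*m^2 + 13*m + 6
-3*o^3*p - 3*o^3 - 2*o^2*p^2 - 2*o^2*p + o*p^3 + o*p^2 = (-3*o + p)*(o + p)*(o*p + o)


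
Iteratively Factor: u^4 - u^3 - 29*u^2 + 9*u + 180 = (u - 3)*(u^3 + 2*u^2 - 23*u - 60) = (u - 3)*(u + 3)*(u^2 - u - 20) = (u - 3)*(u + 3)*(u + 4)*(u - 5)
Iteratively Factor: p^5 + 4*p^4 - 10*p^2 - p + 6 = (p - 1)*(p^4 + 5*p^3 + 5*p^2 - 5*p - 6) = (p - 1)*(p + 2)*(p^3 + 3*p^2 - p - 3) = (p - 1)*(p + 1)*(p + 2)*(p^2 + 2*p - 3) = (p - 1)*(p + 1)*(p + 2)*(p + 3)*(p - 1)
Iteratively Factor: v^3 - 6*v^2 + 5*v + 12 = (v - 3)*(v^2 - 3*v - 4) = (v - 3)*(v + 1)*(v - 4)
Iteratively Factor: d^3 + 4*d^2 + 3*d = (d + 1)*(d^2 + 3*d) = (d + 1)*(d + 3)*(d)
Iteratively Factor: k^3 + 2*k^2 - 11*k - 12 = (k + 4)*(k^2 - 2*k - 3) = (k + 1)*(k + 4)*(k - 3)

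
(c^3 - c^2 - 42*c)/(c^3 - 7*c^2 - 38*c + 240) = c*(c - 7)/(c^2 - 13*c + 40)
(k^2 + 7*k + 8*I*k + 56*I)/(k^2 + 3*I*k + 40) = (k + 7)/(k - 5*I)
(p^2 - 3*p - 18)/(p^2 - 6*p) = (p + 3)/p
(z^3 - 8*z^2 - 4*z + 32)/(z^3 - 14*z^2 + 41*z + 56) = (z^2 - 4)/(z^2 - 6*z - 7)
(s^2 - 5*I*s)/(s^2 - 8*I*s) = (s - 5*I)/(s - 8*I)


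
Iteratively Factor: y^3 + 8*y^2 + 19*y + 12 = (y + 3)*(y^2 + 5*y + 4) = (y + 3)*(y + 4)*(y + 1)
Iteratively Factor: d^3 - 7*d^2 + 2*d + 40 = (d + 2)*(d^2 - 9*d + 20) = (d - 4)*(d + 2)*(d - 5)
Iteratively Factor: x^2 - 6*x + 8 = (x - 2)*(x - 4)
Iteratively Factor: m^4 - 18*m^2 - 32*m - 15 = (m + 1)*(m^3 - m^2 - 17*m - 15) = (m - 5)*(m + 1)*(m^2 + 4*m + 3) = (m - 5)*(m + 1)^2*(m + 3)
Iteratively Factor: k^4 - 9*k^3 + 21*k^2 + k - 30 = (k - 3)*(k^3 - 6*k^2 + 3*k + 10) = (k - 3)*(k + 1)*(k^2 - 7*k + 10) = (k - 5)*(k - 3)*(k + 1)*(k - 2)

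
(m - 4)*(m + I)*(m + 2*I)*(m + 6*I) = m^4 - 4*m^3 + 9*I*m^3 - 20*m^2 - 36*I*m^2 + 80*m - 12*I*m + 48*I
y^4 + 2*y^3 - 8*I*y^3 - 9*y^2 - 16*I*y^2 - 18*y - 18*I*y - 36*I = (y + 2)*(y - 6*I)*(y - 3*I)*(y + I)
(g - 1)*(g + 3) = g^2 + 2*g - 3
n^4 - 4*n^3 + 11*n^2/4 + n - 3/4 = (n - 3)*(n - 1)*(n - 1/2)*(n + 1/2)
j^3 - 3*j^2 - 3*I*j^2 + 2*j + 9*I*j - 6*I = (j - 2)*(j - 1)*(j - 3*I)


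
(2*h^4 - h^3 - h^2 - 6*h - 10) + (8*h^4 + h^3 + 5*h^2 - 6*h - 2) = 10*h^4 + 4*h^2 - 12*h - 12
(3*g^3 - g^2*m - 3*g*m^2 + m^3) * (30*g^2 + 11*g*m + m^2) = 90*g^5 + 3*g^4*m - 98*g^3*m^2 - 4*g^2*m^3 + 8*g*m^4 + m^5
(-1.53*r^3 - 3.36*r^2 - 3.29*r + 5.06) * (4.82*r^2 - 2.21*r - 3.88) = -7.3746*r^5 - 12.8139*r^4 - 2.4958*r^3 + 44.6969*r^2 + 1.5826*r - 19.6328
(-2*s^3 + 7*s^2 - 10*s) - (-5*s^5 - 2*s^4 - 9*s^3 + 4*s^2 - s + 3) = 5*s^5 + 2*s^4 + 7*s^3 + 3*s^2 - 9*s - 3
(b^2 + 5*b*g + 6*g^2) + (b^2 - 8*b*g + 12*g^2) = 2*b^2 - 3*b*g + 18*g^2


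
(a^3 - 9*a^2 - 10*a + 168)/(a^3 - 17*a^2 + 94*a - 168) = (a + 4)/(a - 4)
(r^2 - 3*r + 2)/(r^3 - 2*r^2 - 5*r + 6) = (r - 2)/(r^2 - r - 6)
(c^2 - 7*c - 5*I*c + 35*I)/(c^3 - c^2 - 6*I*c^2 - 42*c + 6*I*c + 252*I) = (c - 5*I)/(c^2 + 6*c*(1 - I) - 36*I)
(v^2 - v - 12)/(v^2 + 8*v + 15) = (v - 4)/(v + 5)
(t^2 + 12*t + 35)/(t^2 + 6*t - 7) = (t + 5)/(t - 1)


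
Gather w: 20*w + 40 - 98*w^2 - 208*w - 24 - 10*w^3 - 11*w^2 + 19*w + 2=-10*w^3 - 109*w^2 - 169*w + 18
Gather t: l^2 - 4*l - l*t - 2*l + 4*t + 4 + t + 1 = l^2 - 6*l + t*(5 - l) + 5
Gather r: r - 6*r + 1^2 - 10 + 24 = 15 - 5*r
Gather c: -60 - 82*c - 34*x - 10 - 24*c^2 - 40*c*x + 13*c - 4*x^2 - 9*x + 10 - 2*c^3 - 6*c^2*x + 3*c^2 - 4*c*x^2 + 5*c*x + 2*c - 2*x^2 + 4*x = -2*c^3 + c^2*(-6*x - 21) + c*(-4*x^2 - 35*x - 67) - 6*x^2 - 39*x - 60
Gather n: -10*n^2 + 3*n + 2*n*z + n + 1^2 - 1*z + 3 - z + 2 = -10*n^2 + n*(2*z + 4) - 2*z + 6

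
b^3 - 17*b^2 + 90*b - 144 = (b - 8)*(b - 6)*(b - 3)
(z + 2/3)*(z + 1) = z^2 + 5*z/3 + 2/3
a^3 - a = a*(a - 1)*(a + 1)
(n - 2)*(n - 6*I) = n^2 - 2*n - 6*I*n + 12*I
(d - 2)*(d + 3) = d^2 + d - 6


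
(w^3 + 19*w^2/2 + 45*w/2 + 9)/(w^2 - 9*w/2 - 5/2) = (w^2 + 9*w + 18)/(w - 5)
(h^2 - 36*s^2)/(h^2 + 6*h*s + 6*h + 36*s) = (h - 6*s)/(h + 6)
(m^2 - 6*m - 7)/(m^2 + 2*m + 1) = (m - 7)/(m + 1)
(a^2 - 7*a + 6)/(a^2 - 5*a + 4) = (a - 6)/(a - 4)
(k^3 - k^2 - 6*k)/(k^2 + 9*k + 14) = k*(k - 3)/(k + 7)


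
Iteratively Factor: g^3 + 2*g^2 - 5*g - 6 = (g + 3)*(g^2 - g - 2) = (g + 1)*(g + 3)*(g - 2)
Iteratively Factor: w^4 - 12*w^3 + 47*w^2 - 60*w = (w - 3)*(w^3 - 9*w^2 + 20*w) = (w - 5)*(w - 3)*(w^2 - 4*w) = (w - 5)*(w - 4)*(w - 3)*(w)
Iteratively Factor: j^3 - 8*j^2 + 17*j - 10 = (j - 5)*(j^2 - 3*j + 2) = (j - 5)*(j - 2)*(j - 1)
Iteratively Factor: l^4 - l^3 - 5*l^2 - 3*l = (l + 1)*(l^3 - 2*l^2 - 3*l) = (l - 3)*(l + 1)*(l^2 + l) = l*(l - 3)*(l + 1)*(l + 1)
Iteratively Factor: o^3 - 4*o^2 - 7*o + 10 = (o - 5)*(o^2 + o - 2) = (o - 5)*(o + 2)*(o - 1)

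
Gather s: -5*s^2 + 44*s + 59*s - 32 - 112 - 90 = -5*s^2 + 103*s - 234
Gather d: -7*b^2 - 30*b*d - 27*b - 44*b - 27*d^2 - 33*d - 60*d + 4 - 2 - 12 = -7*b^2 - 71*b - 27*d^2 + d*(-30*b - 93) - 10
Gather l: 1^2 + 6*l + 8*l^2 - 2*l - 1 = 8*l^2 + 4*l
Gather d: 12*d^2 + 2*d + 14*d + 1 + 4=12*d^2 + 16*d + 5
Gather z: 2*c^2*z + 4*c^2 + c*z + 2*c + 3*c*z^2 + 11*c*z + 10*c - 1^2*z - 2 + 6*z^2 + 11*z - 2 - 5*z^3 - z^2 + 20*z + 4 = 4*c^2 + 12*c - 5*z^3 + z^2*(3*c + 5) + z*(2*c^2 + 12*c + 30)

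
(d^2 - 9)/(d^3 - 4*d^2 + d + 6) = (d + 3)/(d^2 - d - 2)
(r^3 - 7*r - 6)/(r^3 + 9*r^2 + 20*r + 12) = (r - 3)/(r + 6)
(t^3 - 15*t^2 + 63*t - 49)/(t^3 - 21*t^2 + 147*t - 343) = (t - 1)/(t - 7)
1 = 1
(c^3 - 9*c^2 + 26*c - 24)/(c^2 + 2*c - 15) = (c^2 - 6*c + 8)/(c + 5)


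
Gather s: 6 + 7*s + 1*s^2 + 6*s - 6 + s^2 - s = 2*s^2 + 12*s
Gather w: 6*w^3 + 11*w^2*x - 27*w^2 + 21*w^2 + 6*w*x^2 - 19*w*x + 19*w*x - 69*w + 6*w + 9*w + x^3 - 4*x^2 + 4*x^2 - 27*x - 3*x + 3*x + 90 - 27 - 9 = 6*w^3 + w^2*(11*x - 6) + w*(6*x^2 - 54) + x^3 - 27*x + 54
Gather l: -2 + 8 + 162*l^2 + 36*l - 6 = 162*l^2 + 36*l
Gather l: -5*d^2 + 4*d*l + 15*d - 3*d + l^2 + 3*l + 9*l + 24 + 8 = -5*d^2 + 12*d + l^2 + l*(4*d + 12) + 32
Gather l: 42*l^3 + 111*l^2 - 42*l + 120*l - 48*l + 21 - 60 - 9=42*l^3 + 111*l^2 + 30*l - 48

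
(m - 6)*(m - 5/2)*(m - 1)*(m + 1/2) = m^4 - 9*m^3 + 75*m^2/4 - 13*m/4 - 15/2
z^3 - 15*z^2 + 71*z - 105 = (z - 7)*(z - 5)*(z - 3)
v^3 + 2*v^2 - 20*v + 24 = (v - 2)^2*(v + 6)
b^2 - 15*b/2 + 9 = (b - 6)*(b - 3/2)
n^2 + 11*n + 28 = (n + 4)*(n + 7)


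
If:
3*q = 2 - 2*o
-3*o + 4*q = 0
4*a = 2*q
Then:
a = 3/17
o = 8/17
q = 6/17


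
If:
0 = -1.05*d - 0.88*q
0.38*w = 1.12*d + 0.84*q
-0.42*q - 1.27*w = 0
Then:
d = 0.00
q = 0.00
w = 0.00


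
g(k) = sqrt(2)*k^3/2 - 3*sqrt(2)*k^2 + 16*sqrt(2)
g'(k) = 3*sqrt(2)*k^2/2 - 6*sqrt(2)*k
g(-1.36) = 13.00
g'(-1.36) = 15.46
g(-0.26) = 22.33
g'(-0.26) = 2.35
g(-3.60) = -65.35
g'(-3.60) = 58.04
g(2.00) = 11.31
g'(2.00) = -8.49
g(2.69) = 5.69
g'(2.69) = -7.48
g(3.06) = 3.16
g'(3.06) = -6.10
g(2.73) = 5.39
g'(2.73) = -7.35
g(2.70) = 5.62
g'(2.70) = -7.45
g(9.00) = 194.45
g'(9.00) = 95.46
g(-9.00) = -836.51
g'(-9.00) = 248.19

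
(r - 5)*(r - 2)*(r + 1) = r^3 - 6*r^2 + 3*r + 10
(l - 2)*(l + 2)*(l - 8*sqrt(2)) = l^3 - 8*sqrt(2)*l^2 - 4*l + 32*sqrt(2)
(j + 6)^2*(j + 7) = j^3 + 19*j^2 + 120*j + 252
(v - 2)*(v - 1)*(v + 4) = v^3 + v^2 - 10*v + 8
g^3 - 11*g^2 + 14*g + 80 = (g - 8)*(g - 5)*(g + 2)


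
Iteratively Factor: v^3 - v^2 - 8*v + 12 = (v + 3)*(v^2 - 4*v + 4) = (v - 2)*(v + 3)*(v - 2)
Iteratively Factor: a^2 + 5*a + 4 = (a + 1)*(a + 4)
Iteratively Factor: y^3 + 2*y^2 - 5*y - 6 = (y - 2)*(y^2 + 4*y + 3) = (y - 2)*(y + 3)*(y + 1)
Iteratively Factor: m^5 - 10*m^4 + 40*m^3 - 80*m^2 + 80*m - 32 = (m - 2)*(m^4 - 8*m^3 + 24*m^2 - 32*m + 16) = (m - 2)^2*(m^3 - 6*m^2 + 12*m - 8) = (m - 2)^3*(m^2 - 4*m + 4) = (m - 2)^4*(m - 2)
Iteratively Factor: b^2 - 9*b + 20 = (b - 4)*(b - 5)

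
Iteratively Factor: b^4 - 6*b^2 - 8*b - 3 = (b + 1)*(b^3 - b^2 - 5*b - 3) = (b - 3)*(b + 1)*(b^2 + 2*b + 1) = (b - 3)*(b + 1)^2*(b + 1)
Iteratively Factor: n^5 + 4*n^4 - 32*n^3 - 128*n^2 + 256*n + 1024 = (n + 4)*(n^4 - 32*n^2 + 256) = (n - 4)*(n + 4)*(n^3 + 4*n^2 - 16*n - 64) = (n - 4)*(n + 4)^2*(n^2 - 16) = (n - 4)*(n + 4)^3*(n - 4)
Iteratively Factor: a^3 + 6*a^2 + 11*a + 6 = (a + 2)*(a^2 + 4*a + 3) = (a + 2)*(a + 3)*(a + 1)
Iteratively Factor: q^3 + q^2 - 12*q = (q + 4)*(q^2 - 3*q) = q*(q + 4)*(q - 3)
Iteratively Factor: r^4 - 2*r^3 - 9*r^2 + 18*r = (r - 2)*(r^3 - 9*r) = (r - 2)*(r + 3)*(r^2 - 3*r) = (r - 3)*(r - 2)*(r + 3)*(r)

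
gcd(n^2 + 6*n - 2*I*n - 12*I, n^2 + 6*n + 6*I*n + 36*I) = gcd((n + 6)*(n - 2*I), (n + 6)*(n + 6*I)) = n + 6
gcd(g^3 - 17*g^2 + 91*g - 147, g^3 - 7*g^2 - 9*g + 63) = g^2 - 10*g + 21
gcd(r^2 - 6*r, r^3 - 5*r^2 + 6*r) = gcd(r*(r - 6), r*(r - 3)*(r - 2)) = r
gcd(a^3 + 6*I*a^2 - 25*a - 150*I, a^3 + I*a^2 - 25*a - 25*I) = a^2 - 25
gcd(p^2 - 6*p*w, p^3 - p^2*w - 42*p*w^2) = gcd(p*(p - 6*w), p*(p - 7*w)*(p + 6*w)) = p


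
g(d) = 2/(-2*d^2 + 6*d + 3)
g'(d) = 2*(4*d - 6)/(-2*d^2 + 6*d + 3)^2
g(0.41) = 0.39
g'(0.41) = -0.33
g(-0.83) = -0.60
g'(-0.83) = -1.65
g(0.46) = 0.37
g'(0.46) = -0.29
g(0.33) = 0.42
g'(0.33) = -0.41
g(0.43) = 0.38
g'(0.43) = -0.32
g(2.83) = 0.50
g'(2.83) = 0.68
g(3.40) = 7.14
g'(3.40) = 193.88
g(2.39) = 0.34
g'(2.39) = 0.20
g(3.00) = 0.67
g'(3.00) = 1.33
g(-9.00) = -0.00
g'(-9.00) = 0.00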